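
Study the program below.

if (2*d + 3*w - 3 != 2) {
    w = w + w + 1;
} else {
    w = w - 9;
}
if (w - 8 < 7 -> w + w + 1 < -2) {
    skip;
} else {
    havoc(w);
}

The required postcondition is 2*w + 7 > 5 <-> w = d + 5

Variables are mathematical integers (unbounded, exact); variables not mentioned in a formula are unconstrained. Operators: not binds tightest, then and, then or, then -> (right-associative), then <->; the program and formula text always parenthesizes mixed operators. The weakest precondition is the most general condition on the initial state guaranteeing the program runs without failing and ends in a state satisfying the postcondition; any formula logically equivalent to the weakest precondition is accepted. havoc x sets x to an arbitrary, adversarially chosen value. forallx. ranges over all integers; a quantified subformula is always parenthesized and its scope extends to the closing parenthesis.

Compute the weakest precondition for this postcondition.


Working backward. After the program, the postcondition 2*w + 7 > 5 <-> w = d + 5 must hold; in canonical form it is 2*w > -2 <-> w = d + 5.
Then branch requires 2*w > -2 <-> w = d + 5; else branch requires forall w_1. (2*w_1 > -2 <-> w_1 = d + 5).
Before the if: ((w < 15 -> 2*w < -3) -> (2*w > -2 <-> w = d + 5)) and ((not (w < 15 -> 2*w < -3)) -> (forall w_1. (2*w_1 > -2 <-> w_1 = d + 5)))
Then branch requires ((2*w < 14 -> 4*w < -5) -> (4*w > -4 <-> 2*w = d + 4)) and ((not (2*w < 14 -> 4*w < -5)) -> (forall w_1. (2*w_1 > -2 <-> w_1 = d + 5))); else branch requires ((w < 24 -> 2*w < 15) -> (2*w > 16 <-> w = d + 14)) and ((not (w < 24 -> 2*w < 15)) -> (forall w_1. (2*w_1 > -2 <-> w_1 = d + 5))).
Before the if: (2*d + 3*w != 5 -> (((2*w < 14 -> 4*w < -5) -> (4*w > -4 <-> 2*w = d + 4)) and ((not (2*w < 14 -> 4*w < -5)) -> (forall w_1. (2*w_1 > -2 <-> w_1 = d + 5))))) and ((not (2*d + 3*w != 5)) -> (((w < 24 -> 2*w < 15) -> (2*w > 16 <-> w = d + 14)) and ((not (w < 24 -> 2*w < 15)) -> (forall w_1. (2*w_1 > -2 <-> w_1 = d + 5)))))
Answer: WP = (2*d + 3*w != 5 -> (((2*w < 14 -> 4*w < -5) -> (4*w > -4 <-> 2*w = d + 4)) and ((not (2*w < 14 -> 4*w < -5)) -> (forall w_1. (2*w_1 > -2 <-> w_1 = d + 5))))) and ((not (2*d + 3*w != 5)) -> (((w < 24 -> 2*w < 15) -> (2*w > 16 <-> w = d + 14)) and ((not (w < 24 -> 2*w < 15)) -> (forall w_1. (2*w_1 > -2 <-> w_1 = d + 5)))))


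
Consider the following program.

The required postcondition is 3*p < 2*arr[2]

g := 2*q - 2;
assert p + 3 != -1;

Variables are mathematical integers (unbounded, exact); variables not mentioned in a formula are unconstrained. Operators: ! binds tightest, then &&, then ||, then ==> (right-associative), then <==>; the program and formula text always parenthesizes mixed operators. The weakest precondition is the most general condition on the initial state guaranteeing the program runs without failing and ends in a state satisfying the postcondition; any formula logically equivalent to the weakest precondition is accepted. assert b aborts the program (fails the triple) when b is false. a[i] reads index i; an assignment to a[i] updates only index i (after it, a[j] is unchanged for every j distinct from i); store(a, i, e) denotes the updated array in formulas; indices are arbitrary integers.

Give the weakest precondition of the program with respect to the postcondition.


Working backward. After the program, 3*p < 2*arr[2] must hold.
Before assert p + 3 != -1: p != -4 && 3*p < 2*arr[2]
Before g := 2*q - 2: p != -4 && 3*p < 2*arr[2]
Answer: WP = p != -4 && 3*p < 2*arr[2]


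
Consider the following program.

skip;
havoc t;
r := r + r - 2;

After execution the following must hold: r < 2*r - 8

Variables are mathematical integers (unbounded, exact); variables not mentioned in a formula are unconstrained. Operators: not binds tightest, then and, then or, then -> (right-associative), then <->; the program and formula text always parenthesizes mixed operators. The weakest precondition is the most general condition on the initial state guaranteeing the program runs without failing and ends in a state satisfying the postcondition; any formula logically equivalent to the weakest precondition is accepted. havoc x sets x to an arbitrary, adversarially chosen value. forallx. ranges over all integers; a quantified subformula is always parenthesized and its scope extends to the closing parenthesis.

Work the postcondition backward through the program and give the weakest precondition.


Working backward. After the program, the postcondition r < 2*r - 8 must hold; in canonical form it is r > 8.
Before r := r + r - 2: 2*r > 10
Before havoc t: 2*r > 10
Before skip: 2*r > 10
Answer: WP = 2*r > 10


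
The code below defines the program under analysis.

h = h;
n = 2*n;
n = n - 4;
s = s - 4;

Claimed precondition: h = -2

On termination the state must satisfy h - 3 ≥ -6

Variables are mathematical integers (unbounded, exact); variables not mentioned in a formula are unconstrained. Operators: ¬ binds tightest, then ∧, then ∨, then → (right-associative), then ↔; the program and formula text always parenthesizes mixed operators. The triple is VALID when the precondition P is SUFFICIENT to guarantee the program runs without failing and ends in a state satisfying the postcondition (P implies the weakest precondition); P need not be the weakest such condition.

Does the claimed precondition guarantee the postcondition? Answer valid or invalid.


Working backward. After the program, the postcondition h - 3 ≥ -6 must hold; in canonical form it is h ≥ -3.
Before s := s - 4: h ≥ -3
Before n := n - 4: h ≥ -3
Before n := 2*n: h ≥ -3
Before h := h: h ≥ -3
The weakest precondition is h ≥ -3.
Check whether h = -2 implies it.
Every state satisfying the precondition satisfies the weakest precondition: the implication holds.
Answer: valid


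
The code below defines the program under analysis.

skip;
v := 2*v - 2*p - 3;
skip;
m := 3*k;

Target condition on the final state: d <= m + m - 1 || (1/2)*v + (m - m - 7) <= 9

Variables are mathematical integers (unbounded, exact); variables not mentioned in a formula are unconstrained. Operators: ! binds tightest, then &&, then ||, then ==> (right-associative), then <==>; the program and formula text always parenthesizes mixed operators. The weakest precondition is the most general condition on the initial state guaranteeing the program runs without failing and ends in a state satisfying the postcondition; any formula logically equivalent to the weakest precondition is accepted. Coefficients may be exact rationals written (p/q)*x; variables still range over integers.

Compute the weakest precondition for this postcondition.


Working backward. After the program, the postcondition d <= m + m - 1 || (1/2)*v + (m - m - 7) <= 9 must hold; in canonical form it is d <= 2*m - 1 || (1/2)*v <= 16.
Before m := 3*k: d <= 6*k - 1 || (1/2)*v <= 16
Before skip: d <= 6*k - 1 || (1/2)*v <= 16
Before v := 2*v - 2*p - 3: d <= 6*k - 1 || v <= p + 35/2
Before skip: d <= 6*k - 1 || v <= p + 35/2
Answer: WP = d <= 6*k - 1 || v <= p + 35/2


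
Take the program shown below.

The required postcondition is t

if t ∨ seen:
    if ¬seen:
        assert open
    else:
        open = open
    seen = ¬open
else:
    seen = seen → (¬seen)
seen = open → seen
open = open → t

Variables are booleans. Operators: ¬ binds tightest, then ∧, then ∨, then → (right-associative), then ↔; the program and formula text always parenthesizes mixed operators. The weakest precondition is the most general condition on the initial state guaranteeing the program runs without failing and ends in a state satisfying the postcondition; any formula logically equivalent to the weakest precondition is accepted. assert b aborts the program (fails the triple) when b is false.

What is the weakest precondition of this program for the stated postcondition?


Working backward. After the program, t must hold.
Before open := open → t: t
Before seen := open → seen: t
Then branch requires ((¬seen) → (open ∧ t)) ∧ (seen → t); else branch requires t.
Before the if: ((t ∨ seen) → (((¬seen) → (open ∧ t)) ∧ (seen → t))) ∧ ((¬(t ∨ seen)) → t)
Answer: WP = ((t ∨ seen) → (((¬seen) → (open ∧ t)) ∧ (seen → t))) ∧ ((¬(t ∨ seen)) → t)


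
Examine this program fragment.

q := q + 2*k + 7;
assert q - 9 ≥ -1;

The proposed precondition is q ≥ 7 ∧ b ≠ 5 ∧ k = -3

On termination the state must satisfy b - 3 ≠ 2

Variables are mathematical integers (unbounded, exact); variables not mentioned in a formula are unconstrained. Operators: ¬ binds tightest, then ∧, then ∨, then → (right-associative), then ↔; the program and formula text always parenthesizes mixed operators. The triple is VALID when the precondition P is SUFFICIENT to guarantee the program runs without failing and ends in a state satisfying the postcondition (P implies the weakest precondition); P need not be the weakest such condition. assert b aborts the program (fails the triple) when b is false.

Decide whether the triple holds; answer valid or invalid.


Working backward. After the program, the postcondition b - 3 ≠ 2 must hold; in canonical form it is b ≠ 5.
Before assert q - 9 ≥ -1: q ≥ 8 ∧ b ≠ 5
Before q := q + 2*k + 7: 2*k + q ≥ 1 ∧ b ≠ 5
The weakest precondition is 2*k + q ≥ 1 ∧ b ≠ 5.
Check whether q ≥ 7 ∧ b ≠ 5 ∧ k = -3 implies it.
Every state satisfying the precondition satisfies the weakest precondition: the implication holds.
Answer: valid


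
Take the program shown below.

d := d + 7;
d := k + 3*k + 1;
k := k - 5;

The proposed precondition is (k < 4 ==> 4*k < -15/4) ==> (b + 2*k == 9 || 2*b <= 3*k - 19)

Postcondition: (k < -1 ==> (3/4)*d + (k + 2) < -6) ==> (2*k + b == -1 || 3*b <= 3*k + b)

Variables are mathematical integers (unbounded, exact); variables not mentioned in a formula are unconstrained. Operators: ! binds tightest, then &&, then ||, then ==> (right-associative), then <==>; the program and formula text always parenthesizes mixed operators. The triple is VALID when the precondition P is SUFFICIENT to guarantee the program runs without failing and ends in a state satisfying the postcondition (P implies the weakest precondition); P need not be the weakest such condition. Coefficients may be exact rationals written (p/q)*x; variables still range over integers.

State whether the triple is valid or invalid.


Working backward. After the program, the postcondition (k < -1 ==> (3/4)*d + (k + 2) < -6) ==> (2*k + b == -1 || 3*b <= 3*k + b) must hold; in canonical form it is (k < -1 ==> (3/4)*d + k < -8) ==> (b + 2*k == -1 || 2*b <= 3*k).
Before k := k - 5: (k < 4 ==> (3/4)*d + k < -3) ==> (b + 2*k == 9 || 2*b <= 3*k - 15)
Before d := k + 3*k + 1: (k < 4 ==> 4*k < -15/4) ==> (b + 2*k == 9 || 2*b <= 3*k - 15)
Before d := d + 7: (k < 4 ==> 4*k < -15/4) ==> (b + 2*k == 9 || 2*b <= 3*k - 15)
The weakest precondition is (k < 4 ==> 4*k < -15/4) ==> (b + 2*k == 9 || 2*b <= 3*k - 15).
Check whether (k < 4 ==> 4*k < -15/4) ==> (b + 2*k == 9 || 2*b <= 3*k - 19) implies it.
Every state satisfying the precondition satisfies the weakest precondition: the implication holds.
Answer: valid


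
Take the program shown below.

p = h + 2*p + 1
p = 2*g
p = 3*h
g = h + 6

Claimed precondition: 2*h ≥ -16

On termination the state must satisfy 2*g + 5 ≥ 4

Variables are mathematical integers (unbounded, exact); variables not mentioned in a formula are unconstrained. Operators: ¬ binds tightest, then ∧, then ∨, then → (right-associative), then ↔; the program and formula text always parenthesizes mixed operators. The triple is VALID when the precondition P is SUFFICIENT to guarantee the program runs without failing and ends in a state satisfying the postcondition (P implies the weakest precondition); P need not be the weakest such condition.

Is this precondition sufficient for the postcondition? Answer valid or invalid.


Working backward. After the program, the postcondition 2*g + 5 ≥ 4 must hold; in canonical form it is 2*g ≥ -1.
Before g := h + 6: 2*h ≥ -13
Before p := 3*h: 2*h ≥ -13
Before p := 2*g: 2*h ≥ -13
Before p := h + 2*p + 1: 2*h ≥ -13
The weakest precondition is 2*h ≥ -13.
Check whether 2*h ≥ -16 implies it.
Countermodel: at the initial state h = -8, the precondition holds but the weakest precondition fails.
Answer: invalid


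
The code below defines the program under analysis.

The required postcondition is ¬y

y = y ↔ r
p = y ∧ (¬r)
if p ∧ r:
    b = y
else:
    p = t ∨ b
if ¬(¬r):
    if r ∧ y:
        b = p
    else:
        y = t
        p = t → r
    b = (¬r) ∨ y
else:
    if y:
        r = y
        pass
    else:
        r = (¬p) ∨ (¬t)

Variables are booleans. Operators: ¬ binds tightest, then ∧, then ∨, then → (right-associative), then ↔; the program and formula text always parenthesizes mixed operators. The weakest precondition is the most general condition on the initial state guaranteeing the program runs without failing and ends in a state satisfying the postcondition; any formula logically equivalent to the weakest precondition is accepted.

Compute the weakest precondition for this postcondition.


Working backward. After the program, ¬y must hold.
Then branch requires ((r ∧ y) → (¬y)) ∧ ((¬(r ∧ y)) → (¬t)); else branch requires y → (¬y).
Before the if: (r → (((r ∧ y) → (¬y)) ∧ ((¬(r ∧ y)) → (¬t)))) ∧ ((¬r) → (y → (¬y)))
Then branch requires (r → (((r ∧ y) → (¬y)) ∧ ((¬(r ∧ y)) → (¬t)))) ∧ ((¬r) → (y → (¬y))); else branch requires (r → (((r ∧ y) → (¬y)) ∧ ((¬(r ∧ y)) → (¬t)))) ∧ ((¬r) → (y → (¬y))).
Before the if: ((p ∧ r) → ((r → (((r ∧ y) → (¬y)) ∧ ((¬(r ∧ y)) → (¬t)))) ∧ ((¬r) → (y → (¬y))))) ∧ ((¬(p ∧ r)) → ((r → (((r ∧ y) → (¬y)) ∧ ((¬(r ∧ y)) → (¬t)))) ∧ ((¬r) → (y → (¬y)))))
Before p := y ∧ (¬r): (r → (((r ∧ y) → (¬y)) ∧ ((¬(r ∧ y)) → (¬t)))) ∧ ((¬r) → (y → (¬y)))
Before y := y ↔ r: (r → (((r ∧ (y ↔ r)) → (¬(y ↔ r))) ∧ ((¬(r ∧ (y ↔ r))) → (¬t)))) ∧ ((¬r) → ((y ↔ r) → (¬(y ↔ r))))
Answer: WP = (r → (((r ∧ (y ↔ r)) → (¬(y ↔ r))) ∧ ((¬(r ∧ (y ↔ r))) → (¬t)))) ∧ ((¬r) → ((y ↔ r) → (¬(y ↔ r))))


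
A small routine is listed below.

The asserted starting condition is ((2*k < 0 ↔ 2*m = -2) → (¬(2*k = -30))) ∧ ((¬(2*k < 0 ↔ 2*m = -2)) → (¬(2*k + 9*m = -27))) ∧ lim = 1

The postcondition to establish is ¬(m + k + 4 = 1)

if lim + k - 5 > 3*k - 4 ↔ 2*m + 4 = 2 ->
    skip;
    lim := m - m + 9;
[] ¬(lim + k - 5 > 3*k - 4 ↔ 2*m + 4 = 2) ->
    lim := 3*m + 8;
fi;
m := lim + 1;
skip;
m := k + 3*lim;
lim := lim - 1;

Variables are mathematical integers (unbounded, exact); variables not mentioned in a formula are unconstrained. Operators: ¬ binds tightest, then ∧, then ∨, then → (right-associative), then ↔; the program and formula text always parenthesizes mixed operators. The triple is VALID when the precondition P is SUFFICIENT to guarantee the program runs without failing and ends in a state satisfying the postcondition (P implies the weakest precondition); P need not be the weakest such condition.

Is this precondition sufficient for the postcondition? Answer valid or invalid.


Working backward. After the program, the postcondition ¬(m + k + 4 = 1) must hold; in canonical form it is ¬(k + m = -3).
Before lim := lim - 1: ¬(k + m = -3)
Before m := k + 3*lim: ¬(2*k + 3*lim = -3)
Before skip: ¬(2*k + 3*lim = -3)
Before m := lim + 1: ¬(2*k + 3*lim = -3)
Then branch requires ¬(2*k = -30); else branch requires ¬(2*k + 9*m = -27).
Before the if: ((lim > 2*k + 1 ↔ 2*m = -2) → (¬(2*k = -30))) ∧ ((¬(lim > 2*k + 1 ↔ 2*m = -2)) → (¬(2*k + 9*m = -27)))
The weakest precondition is ((lim > 2*k + 1 ↔ 2*m = -2) → (¬(2*k = -30))) ∧ ((¬(lim > 2*k + 1 ↔ 2*m = -2)) → (¬(2*k + 9*m = -27))).
Check whether ((2*k < 0 ↔ 2*m = -2) → (¬(2*k = -30))) ∧ ((¬(2*k < 0 ↔ 2*m = -2)) → (¬(2*k + 9*m = -27))) ∧ lim = 1 implies it.
Every state satisfying the precondition satisfies the weakest precondition: the implication holds.
Answer: valid


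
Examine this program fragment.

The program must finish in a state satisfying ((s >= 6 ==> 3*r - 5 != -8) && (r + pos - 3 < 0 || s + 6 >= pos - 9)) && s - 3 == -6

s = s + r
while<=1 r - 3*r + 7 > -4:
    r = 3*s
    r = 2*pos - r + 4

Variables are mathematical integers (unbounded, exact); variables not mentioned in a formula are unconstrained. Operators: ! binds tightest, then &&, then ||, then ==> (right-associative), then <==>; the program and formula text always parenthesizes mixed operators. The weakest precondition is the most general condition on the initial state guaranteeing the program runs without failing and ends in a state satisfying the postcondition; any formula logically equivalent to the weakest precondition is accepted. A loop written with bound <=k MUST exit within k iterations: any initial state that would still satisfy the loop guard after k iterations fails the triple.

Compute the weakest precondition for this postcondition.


Working backward. After the program, the postcondition ((s >= 6 ==> 3*r - 5 != -8) && (r + pos - 3 < 0 || s + 6 >= pos - 9)) && s - 3 == -6 must hold; in canonical form it is (s >= 6 ==> 3*r != -3) && (pos + r < 3 || s >= pos - 15) && s == -3.
Before the loop (bound <=1), unroll the exhaustion recursion (WP_0 = exit-now case; WP_j = one more guarded iteration, up to j = 1):
  WP_0: (!(2*r < 11)) && (s >= 6 ==> 3*r != -3) && (pos + r < 3 || s >= pos - 15) && s == -3
  WP_1: (2*r < 11 ==> ((!(4*pos < 6*s + 3)) && (s >= 6 ==> 6*pos != 9*s - 15) && (3*pos < 3*s - 1 || s >= pos - 15) && s == -3)) && ((!(2*r < 11)) ==> ((s >= 6 ==> 3*r != -3) && (pos + r < 3 || s >= pos - 15) && s == -3))
So before the loop: (2*r < 11 ==> ((!(4*pos < 6*s + 3)) && (s >= 6 ==> 6*pos != 9*s - 15) && (3*pos < 3*s - 1 || s >= pos - 15) && s == -3)) && ((!(2*r < 11)) ==> ((s >= 6 ==> 3*r != -3) && (pos + r < 3 || s >= pos - 15) && s == -3))
Before s := s + r: (2*r < 11 ==> ((!(4*pos < 6*r + 6*s + 3)) && (r + s >= 6 ==> 6*pos != 9*r + 9*s - 15) && (3*pos < 3*r + 3*s - 1 || r + s >= pos - 15) && r + s == -3)) && ((!(2*r < 11)) ==> ((r + s >= 6 ==> 3*r != -3) && (pos + r < 3 || r + s >= pos - 15) && r + s == -3))
Answer: WP = (2*r < 11 ==> ((!(4*pos < 6*r + 6*s + 3)) && (r + s >= 6 ==> 6*pos != 9*r + 9*s - 15) && (3*pos < 3*r + 3*s - 1 || r + s >= pos - 15) && r + s == -3)) && ((!(2*r < 11)) ==> ((r + s >= 6 ==> 3*r != -3) && (pos + r < 3 || r + s >= pos - 15) && r + s == -3))


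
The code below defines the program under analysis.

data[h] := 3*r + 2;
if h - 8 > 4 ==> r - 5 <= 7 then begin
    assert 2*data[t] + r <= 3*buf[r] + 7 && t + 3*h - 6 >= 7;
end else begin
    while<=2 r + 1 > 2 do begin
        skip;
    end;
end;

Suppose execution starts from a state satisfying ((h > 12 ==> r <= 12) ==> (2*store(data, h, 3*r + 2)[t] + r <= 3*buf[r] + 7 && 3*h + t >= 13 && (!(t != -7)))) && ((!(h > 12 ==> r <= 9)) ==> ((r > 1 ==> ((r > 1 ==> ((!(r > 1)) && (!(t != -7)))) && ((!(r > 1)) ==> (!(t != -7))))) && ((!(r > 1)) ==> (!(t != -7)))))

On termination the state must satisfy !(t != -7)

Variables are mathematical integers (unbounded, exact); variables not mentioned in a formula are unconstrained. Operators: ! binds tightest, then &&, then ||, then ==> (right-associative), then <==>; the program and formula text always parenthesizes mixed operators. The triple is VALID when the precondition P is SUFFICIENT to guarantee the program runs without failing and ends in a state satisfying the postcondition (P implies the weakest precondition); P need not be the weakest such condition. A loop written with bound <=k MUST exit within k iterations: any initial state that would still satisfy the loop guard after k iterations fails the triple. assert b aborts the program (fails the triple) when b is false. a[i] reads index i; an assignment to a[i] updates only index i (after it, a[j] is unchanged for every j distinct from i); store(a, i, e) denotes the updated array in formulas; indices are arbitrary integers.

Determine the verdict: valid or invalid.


Working backward. After the program, !(t != -7) must hold.
Then branch requires 2*data[t] + r <= 3*buf[r] + 7 && 3*h + t >= 13 && (!(t != -7)); else branch requires (r > 1 ==> ((r > 1 ==> ((!(r > 1)) && (!(t != -7)))) && ((!(r > 1)) ==> (!(t != -7))))) && ((!(r > 1)) ==> (!(t != -7))).
Before the if: ((h > 12 ==> r <= 12) ==> (2*data[t] + r <= 3*buf[r] + 7 && 3*h + t >= 13 && (!(t != -7)))) && ((!(h > 12 ==> r <= 12)) ==> ((r > 1 ==> ((r > 1 ==> ((!(r > 1)) && (!(t != -7)))) && ((!(r > 1)) ==> (!(t != -7))))) && ((!(r > 1)) ==> (!(t != -7)))))
Before data[h] := 3*r + 2: ((h > 12 ==> r <= 12) ==> (2*store(data, h, 3*r + 2)[t] + r <= 3*buf[r] + 7 && 3*h + t >= 13 && (!(t != -7)))) && ((!(h > 12 ==> r <= 12)) ==> ((r > 1 ==> ((r > 1 ==> ((!(r > 1)) && (!(t != -7)))) && ((!(r > 1)) ==> (!(t != -7))))) && ((!(r > 1)) ==> (!(t != -7)))))
The weakest precondition is ((h > 12 ==> r <= 12) ==> (2*store(data, h, 3*r + 2)[t] + r <= 3*buf[r] + 7 && 3*h + t >= 13 && (!(t != -7)))) && ((!(h > 12 ==> r <= 12)) ==> ((r > 1 ==> ((r > 1 ==> ((!(r > 1)) && (!(t != -7)))) && ((!(r > 1)) ==> (!(t != -7))))) && ((!(r > 1)) ==> (!(t != -7))))).
Check whether ((h > 12 ==> r <= 12) ==> (2*store(data, h, 3*r + 2)[t] + r <= 3*buf[r] + 7 && 3*h + t >= 13 && (!(t != -7)))) && ((!(h > 12 ==> r <= 9)) ==> ((r > 1 ==> ((r > 1 ==> ((!(r > 1)) && (!(t != -7)))) && ((!(r > 1)) ==> (!(t != -7))))) && ((!(r > 1)) ==> (!(t != -7))))) implies it.
Every state satisfying the precondition satisfies the weakest precondition: the implication holds.
Answer: valid


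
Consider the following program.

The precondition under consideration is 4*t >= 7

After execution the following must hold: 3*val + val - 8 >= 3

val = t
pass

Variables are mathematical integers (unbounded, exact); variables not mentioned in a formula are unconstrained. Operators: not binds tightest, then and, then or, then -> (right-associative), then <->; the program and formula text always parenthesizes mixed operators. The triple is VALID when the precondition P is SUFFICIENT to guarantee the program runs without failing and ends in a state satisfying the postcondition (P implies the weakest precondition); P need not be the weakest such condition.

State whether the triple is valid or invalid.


Working backward. After the program, the postcondition 3*val + val - 8 >= 3 must hold; in canonical form it is 4*val >= 11.
Before skip: 4*val >= 11
Before val := t: 4*t >= 11
The weakest precondition is 4*t >= 11.
Check whether 4*t >= 7 implies it.
Countermodel: at the initial state t = 2, the precondition holds but the weakest precondition fails.
Answer: invalid


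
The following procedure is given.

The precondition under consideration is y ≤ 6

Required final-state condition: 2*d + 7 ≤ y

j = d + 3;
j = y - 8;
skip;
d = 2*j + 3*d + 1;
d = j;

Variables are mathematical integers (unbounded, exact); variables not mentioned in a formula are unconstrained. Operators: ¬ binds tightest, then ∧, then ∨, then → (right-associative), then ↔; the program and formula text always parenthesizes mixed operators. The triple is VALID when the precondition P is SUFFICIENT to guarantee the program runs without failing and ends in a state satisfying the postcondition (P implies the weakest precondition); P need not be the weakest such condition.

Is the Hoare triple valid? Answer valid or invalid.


Working backward. After the program, the postcondition 2*d + 7 ≤ y must hold; in canonical form it is 2*d ≤ y - 7.
Before d := j: 2*j ≤ y - 7
Before d := 2*j + 3*d + 1: 2*j ≤ y - 7
Before skip: 2*j ≤ y - 7
Before j := y - 8: y ≤ 9
Before j := d + 3: y ≤ 9
The weakest precondition is y ≤ 9.
Check whether y ≤ 6 implies it.
Every state satisfying the precondition satisfies the weakest precondition: the implication holds.
Answer: valid


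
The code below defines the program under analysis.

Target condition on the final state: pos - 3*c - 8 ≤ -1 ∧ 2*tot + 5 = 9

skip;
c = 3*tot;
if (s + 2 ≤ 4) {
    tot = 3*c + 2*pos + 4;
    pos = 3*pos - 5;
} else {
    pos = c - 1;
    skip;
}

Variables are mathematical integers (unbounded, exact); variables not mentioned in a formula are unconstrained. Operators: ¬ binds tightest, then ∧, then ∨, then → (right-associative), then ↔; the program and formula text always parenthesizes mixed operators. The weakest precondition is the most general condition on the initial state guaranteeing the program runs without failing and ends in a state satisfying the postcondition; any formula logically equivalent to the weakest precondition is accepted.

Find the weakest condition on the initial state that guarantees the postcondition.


Working backward. After the program, the postcondition pos - 3*c - 8 ≤ -1 ∧ 2*tot + 5 = 9 must hold; in canonical form it is pos ≤ 3*c + 7 ∧ 2*tot = 4.
Then branch requires 3*pos ≤ 3*c + 12 ∧ 6*c + 4*pos = -4; else branch requires 2*c ≥ -8 ∧ 2*tot = 4.
Before the if: (s ≤ 2 → (3*pos ≤ 3*c + 12 ∧ 6*c + 4*pos = -4)) ∧ ((¬(s ≤ 2)) → (2*c ≥ -8 ∧ 2*tot = 4))
Before c := 3*tot: (s ≤ 2 → (3*pos ≤ 9*tot + 12 ∧ 4*pos + 18*tot = -4)) ∧ ((¬(s ≤ 2)) → (6*tot ≥ -8 ∧ 2*tot = 4))
Before skip: (s ≤ 2 → (3*pos ≤ 9*tot + 12 ∧ 4*pos + 18*tot = -4)) ∧ ((¬(s ≤ 2)) → (6*tot ≥ -8 ∧ 2*tot = 4))
Answer: WP = (s ≤ 2 → (3*pos ≤ 9*tot + 12 ∧ 4*pos + 18*tot = -4)) ∧ ((¬(s ≤ 2)) → (6*tot ≥ -8 ∧ 2*tot = 4))


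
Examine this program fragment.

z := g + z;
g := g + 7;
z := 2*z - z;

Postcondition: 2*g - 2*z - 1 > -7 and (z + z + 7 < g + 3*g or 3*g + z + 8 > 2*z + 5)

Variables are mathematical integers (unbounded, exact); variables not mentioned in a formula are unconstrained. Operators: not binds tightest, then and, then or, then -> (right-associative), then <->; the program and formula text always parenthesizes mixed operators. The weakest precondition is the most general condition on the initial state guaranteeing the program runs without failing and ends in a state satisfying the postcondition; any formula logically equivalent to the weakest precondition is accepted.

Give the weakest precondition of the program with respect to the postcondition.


Working backward. After the program, the postcondition 2*g - 2*z - 1 > -7 and (z + z + 7 < g + 3*g or 3*g + z + 8 > 2*z + 5) must hold; in canonical form it is 2*g > 2*z - 6 and (2*z < 4*g - 7 or 3*g > z - 3).
Before z := 2*z - z: 2*g > 2*z - 6 and (2*z < 4*g - 7 or 3*g > z - 3)
Before g := g + 7: 2*g > 2*z - 20 and (2*z < 4*g + 21 or 3*g > z - 24)
Before z := g + z: 2*z < 20 and (2*z < 2*g + 21 or 2*g > z - 24)
Answer: WP = 2*z < 20 and (2*z < 2*g + 21 or 2*g > z - 24)


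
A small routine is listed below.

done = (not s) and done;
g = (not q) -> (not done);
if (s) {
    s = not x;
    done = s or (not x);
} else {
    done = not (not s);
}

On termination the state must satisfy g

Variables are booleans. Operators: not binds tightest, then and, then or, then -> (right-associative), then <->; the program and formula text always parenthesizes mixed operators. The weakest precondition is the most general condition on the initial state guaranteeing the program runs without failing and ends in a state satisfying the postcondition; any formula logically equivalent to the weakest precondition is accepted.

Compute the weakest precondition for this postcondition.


Working backward. After the program, g must hold.
Then branch requires g; else branch requires g.
Before the if: (s -> g) and ((not s) -> g)
Before g := (not q) -> (not done): (s -> ((not q) -> (not done))) and ((not s) -> ((not q) -> (not done)))
Before done := (not s) and done: (s -> ((not q) -> (not ((not s) and done)))) and ((not s) -> ((not q) -> (not ((not s) and done))))
Answer: WP = (s -> ((not q) -> (not ((not s) and done)))) and ((not s) -> ((not q) -> (not ((not s) and done))))


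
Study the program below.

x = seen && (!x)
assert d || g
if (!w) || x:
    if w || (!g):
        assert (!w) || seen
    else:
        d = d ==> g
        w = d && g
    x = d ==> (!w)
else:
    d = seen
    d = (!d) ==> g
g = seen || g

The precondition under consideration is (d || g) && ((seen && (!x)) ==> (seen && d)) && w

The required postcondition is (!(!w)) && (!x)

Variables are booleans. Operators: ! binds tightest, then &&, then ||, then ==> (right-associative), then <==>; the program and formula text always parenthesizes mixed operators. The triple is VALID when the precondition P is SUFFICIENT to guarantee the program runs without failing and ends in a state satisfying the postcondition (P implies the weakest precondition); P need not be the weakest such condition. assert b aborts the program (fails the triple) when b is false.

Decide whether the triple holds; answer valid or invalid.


Working backward. After the program, the postcondition (!(!w)) && (!x) must hold; in canonical form it is w && (!x).
Before g := seen || g: w && (!x)
Then branch requires ((w || (!g)) ==> (((!w) || seen) && w && (!(d ==> (!w))))) && ((!(w || (!g))) ==> ((d ==> g) && g && (!((d ==> g) ==> (!((d ==> g) && g)))))); else branch requires w && (!x).
Before the if: (((!w) || x) ==> (((w || (!g)) ==> (((!w) || seen) && w && (!(d ==> (!w))))) && ((!(w || (!g))) ==> ((d ==> g) && g && (!((d ==> g) ==> (!((d ==> g) && g)))))))) && ((!((!w) || x)) ==> (w && (!x)))
Before assert d || g: (d || g) && (((!w) || x) ==> (((w || (!g)) ==> (((!w) || seen) && w && (!(d ==> (!w))))) && ((!(w || (!g))) ==> ((d ==> g) && g && (!((d ==> g) ==> (!((d ==> g) && g)))))))) && ((!((!w) || x)) ==> (w && (!x)))
Before x := seen && (!x): (d || g) && (((!w) || (seen && (!x))) ==> (((w || (!g)) ==> (((!w) || seen) && w && (!(d ==> (!w))))) && ((!(w || (!g))) ==> ((d ==> g) && g && (!((d ==> g) ==> (!((d ==> g) && g)))))))) && ((!((!w) || (seen && (!x)))) ==> (w && (!(seen && (!x)))))
The weakest precondition is (d || g) && (((!w) || (seen && (!x))) ==> (((w || (!g)) ==> (((!w) || seen) && w && (!(d ==> (!w))))) && ((!(w || (!g))) ==> ((d ==> g) && g && (!((d ==> g) ==> (!((d ==> g) && g)))))))) && ((!((!w) || (seen && (!x)))) ==> (w && (!(seen && (!x))))).
Check whether (d || g) && ((seen && (!x)) ==> (seen && d)) && w implies it.
Every state satisfying the precondition satisfies the weakest precondition: the implication holds.
Answer: valid


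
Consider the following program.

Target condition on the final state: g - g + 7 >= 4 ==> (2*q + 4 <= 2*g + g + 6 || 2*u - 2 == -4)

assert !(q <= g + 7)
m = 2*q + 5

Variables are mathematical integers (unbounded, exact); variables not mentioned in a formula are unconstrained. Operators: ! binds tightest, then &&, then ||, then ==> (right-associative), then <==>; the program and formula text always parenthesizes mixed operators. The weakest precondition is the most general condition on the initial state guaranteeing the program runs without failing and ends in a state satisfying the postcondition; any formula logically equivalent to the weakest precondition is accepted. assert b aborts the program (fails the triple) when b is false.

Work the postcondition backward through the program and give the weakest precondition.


Working backward. After the program, the postcondition g - g + 7 >= 4 ==> (2*q + 4 <= 2*g + g + 6 || 2*u - 2 == -4) must hold; in canonical form it is 2*q <= 3*g + 2 || 2*u == -2.
Before m := 2*q + 5: 2*q <= 3*g + 2 || 2*u == -2
Before assert !(q <= g + 7): (!(q <= g + 7)) && (2*q <= 3*g + 2 || 2*u == -2)
Answer: WP = (!(q <= g + 7)) && (2*q <= 3*g + 2 || 2*u == -2)


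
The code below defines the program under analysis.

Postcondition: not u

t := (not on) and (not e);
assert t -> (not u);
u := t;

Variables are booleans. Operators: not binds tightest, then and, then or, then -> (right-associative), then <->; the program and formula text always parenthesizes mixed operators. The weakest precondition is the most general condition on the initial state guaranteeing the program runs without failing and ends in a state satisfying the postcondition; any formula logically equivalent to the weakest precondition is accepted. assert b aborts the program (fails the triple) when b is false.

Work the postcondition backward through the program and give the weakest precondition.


Working backward. After the program, not u must hold.
Before u := t: not t
Before assert t -> (not u): (t -> (not u)) and (not t)
Before t := (not on) and (not e): (((not on) and (not e)) -> (not u)) and (not ((not on) and (not e)))
Answer: WP = (((not on) and (not e)) -> (not u)) and (not ((not on) and (not e)))


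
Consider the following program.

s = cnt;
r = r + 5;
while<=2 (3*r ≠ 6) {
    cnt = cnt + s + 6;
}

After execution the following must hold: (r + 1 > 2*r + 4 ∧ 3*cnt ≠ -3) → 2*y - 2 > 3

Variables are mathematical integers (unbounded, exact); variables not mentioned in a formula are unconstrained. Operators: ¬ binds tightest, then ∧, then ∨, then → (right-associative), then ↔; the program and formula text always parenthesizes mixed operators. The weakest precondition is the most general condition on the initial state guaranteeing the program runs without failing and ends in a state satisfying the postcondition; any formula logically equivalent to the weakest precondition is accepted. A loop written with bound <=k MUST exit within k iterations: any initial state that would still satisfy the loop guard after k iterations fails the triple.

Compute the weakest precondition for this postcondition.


Working backward. After the program, the postcondition (r + 1 > 2*r + 4 ∧ 3*cnt ≠ -3) → 2*y - 2 > 3 must hold; in canonical form it is (r < -3 ∧ 3*cnt ≠ -3) → 2*y > 5.
Before the loop (bound <=2), unroll the exhaustion recursion (WP_0 = exit-now case; WP_j = one more guarded iteration, up to j = 2):
  WP_0: (¬(3*r ≠ 6)) ∧ ((r < -3 ∧ 3*cnt ≠ -3) → 2*y > 5)
  WP_1: (3*r ≠ 6 → ((¬(3*r ≠ 6)) ∧ ((r < -3 ∧ 3*cnt + 3*s ≠ -21) → 2*y > 5))) ∧ ((¬(3*r ≠ 6)) → ((r < -3 ∧ 3*cnt ≠ -3) → 2*y > 5))
  WP_2: (3*r ≠ 6 → ((3*r ≠ 6 → ((¬(3*r ≠ 6)) ∧ ((r < -3 ∧ 3*cnt + 6*s ≠ -39) → 2*y > 5))) ∧ ((¬(3*r ≠ 6)) → ((r < -3 ∧ 3*cnt + 3*s ≠ -21) → 2*y > 5)))) ∧ ((¬(3*r ≠ 6)) → ((r < -3 ∧ 3*cnt ≠ -3) → 2*y > 5))
So before the loop: (3*r ≠ 6 → ((3*r ≠ 6 → ((¬(3*r ≠ 6)) ∧ ((r < -3 ∧ 3*cnt + 6*s ≠ -39) → 2*y > 5))) ∧ ((¬(3*r ≠ 6)) → ((r < -3 ∧ 3*cnt + 3*s ≠ -21) → 2*y > 5)))) ∧ ((¬(3*r ≠ 6)) → ((r < -3 ∧ 3*cnt ≠ -3) → 2*y > 5))
Before r := r + 5: (3*r ≠ -9 → ((3*r ≠ -9 → ((¬(3*r ≠ -9)) ∧ ((r < -8 ∧ 3*cnt + 6*s ≠ -39) → 2*y > 5))) ∧ ((¬(3*r ≠ -9)) → ((r < -8 ∧ 3*cnt + 3*s ≠ -21) → 2*y > 5)))) ∧ ((¬(3*r ≠ -9)) → ((r < -8 ∧ 3*cnt ≠ -3) → 2*y > 5))
Before s := cnt: (3*r ≠ -9 → ((3*r ≠ -9 → ((¬(3*r ≠ -9)) ∧ ((r < -8 ∧ 9*cnt ≠ -39) → 2*y > 5))) ∧ ((¬(3*r ≠ -9)) → ((r < -8 ∧ 6*cnt ≠ -21) → 2*y > 5)))) ∧ ((¬(3*r ≠ -9)) → ((r < -8 ∧ 3*cnt ≠ -3) → 2*y > 5))
Answer: WP = (3*r ≠ -9 → ((3*r ≠ -9 → ((¬(3*r ≠ -9)) ∧ ((r < -8 ∧ 9*cnt ≠ -39) → 2*y > 5))) ∧ ((¬(3*r ≠ -9)) → ((r < -8 ∧ 6*cnt ≠ -21) → 2*y > 5)))) ∧ ((¬(3*r ≠ -9)) → ((r < -8 ∧ 3*cnt ≠ -3) → 2*y > 5))


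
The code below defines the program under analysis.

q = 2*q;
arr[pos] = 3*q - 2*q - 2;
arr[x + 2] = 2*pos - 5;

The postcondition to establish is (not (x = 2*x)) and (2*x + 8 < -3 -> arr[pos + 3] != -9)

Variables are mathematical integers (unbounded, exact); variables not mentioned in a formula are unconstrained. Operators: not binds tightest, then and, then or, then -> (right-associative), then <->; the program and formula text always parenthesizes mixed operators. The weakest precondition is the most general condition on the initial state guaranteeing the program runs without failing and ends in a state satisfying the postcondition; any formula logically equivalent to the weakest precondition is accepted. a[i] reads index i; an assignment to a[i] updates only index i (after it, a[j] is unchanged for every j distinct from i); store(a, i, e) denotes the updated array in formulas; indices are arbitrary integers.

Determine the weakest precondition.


Working backward. After the program, the postcondition (not (x = 2*x)) and (2*x + 8 < -3 -> arr[pos + 3] != -9) must hold; in canonical form it is (not (x = 0)) and (2*x < -11 -> arr[pos + 3] != -9).
Before arr[x + 2] := 2*pos - 5: (not (x = 0)) and (2*x < -11 -> store(arr, x + 2, 2*pos - 5)[pos + 3] != -9)
Before arr[pos] := 3*q - 2*q - 2: (not (x = 0)) and (2*x < -11 -> store(store(arr, pos, q - 2), x + 2, 2*pos - 5)[pos + 3] != -9)
Before q := 2*q: (not (x = 0)) and (2*x < -11 -> store(store(arr, pos, 2*q - 2), x + 2, 2*pos - 5)[pos + 3] != -9)
Answer: WP = (not (x = 0)) and (2*x < -11 -> store(store(arr, pos, 2*q - 2), x + 2, 2*pos - 5)[pos + 3] != -9)


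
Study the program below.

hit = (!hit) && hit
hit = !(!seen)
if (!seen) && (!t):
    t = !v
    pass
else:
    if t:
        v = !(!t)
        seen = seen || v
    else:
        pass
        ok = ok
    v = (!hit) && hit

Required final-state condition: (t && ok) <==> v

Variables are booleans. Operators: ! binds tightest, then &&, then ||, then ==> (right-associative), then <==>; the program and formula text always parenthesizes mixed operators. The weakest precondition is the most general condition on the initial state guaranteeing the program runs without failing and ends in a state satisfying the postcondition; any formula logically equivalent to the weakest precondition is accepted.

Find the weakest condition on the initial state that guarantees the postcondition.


Working backward. After the program, (t && ok) <==> v must hold.
Then branch requires ((!v) && ok) <==> v; else branch requires (t ==> (!(t && ok))) && ((!t) ==> (!(t && ok))).
Before the if: (((!seen) && (!t)) ==> (((!v) && ok) <==> v)) && ((!((!seen) && (!t))) ==> ((t ==> (!(t && ok))) && ((!t) ==> (!(t && ok)))))
Before hit := !(!seen): (((!seen) && (!t)) ==> (((!v) && ok) <==> v)) && ((!((!seen) && (!t))) ==> ((t ==> (!(t && ok))) && ((!t) ==> (!(t && ok)))))
Before hit := (!hit) && hit: (((!seen) && (!t)) ==> (((!v) && ok) <==> v)) && ((!((!seen) && (!t))) ==> ((t ==> (!(t && ok))) && ((!t) ==> (!(t && ok)))))
Answer: WP = (((!seen) && (!t)) ==> (((!v) && ok) <==> v)) && ((!((!seen) && (!t))) ==> ((t ==> (!(t && ok))) && ((!t) ==> (!(t && ok)))))


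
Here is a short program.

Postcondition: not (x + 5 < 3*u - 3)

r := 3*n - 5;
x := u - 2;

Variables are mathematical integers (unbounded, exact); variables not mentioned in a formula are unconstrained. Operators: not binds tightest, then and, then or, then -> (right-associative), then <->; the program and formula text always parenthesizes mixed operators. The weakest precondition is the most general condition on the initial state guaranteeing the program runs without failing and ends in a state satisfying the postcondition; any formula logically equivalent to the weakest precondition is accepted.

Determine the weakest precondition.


Working backward. After the program, the postcondition not (x + 5 < 3*u - 3) must hold; in canonical form it is not (x < 3*u - 8).
Before x := u - 2: not (2*u > 6)
Before r := 3*n - 5: not (2*u > 6)
Answer: WP = not (2*u > 6)


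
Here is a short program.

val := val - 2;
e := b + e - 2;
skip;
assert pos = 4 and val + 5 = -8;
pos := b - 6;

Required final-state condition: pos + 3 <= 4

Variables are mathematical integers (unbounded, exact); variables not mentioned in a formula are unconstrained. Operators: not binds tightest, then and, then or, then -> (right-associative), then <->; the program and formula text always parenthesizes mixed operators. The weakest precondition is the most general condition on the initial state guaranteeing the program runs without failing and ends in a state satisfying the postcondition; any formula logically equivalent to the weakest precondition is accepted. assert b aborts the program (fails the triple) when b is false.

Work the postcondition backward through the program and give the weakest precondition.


Working backward. After the program, the postcondition pos + 3 <= 4 must hold; in canonical form it is pos <= 1.
Before pos := b - 6: b <= 7
Before assert pos = 4 and val + 5 = -8: pos = 4 and val = -13 and b <= 7
Before skip: pos = 4 and val = -13 and b <= 7
Before e := b + e - 2: pos = 4 and val = -13 and b <= 7
Before val := val - 2: pos = 4 and val = -11 and b <= 7
Answer: WP = pos = 4 and val = -11 and b <= 7
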